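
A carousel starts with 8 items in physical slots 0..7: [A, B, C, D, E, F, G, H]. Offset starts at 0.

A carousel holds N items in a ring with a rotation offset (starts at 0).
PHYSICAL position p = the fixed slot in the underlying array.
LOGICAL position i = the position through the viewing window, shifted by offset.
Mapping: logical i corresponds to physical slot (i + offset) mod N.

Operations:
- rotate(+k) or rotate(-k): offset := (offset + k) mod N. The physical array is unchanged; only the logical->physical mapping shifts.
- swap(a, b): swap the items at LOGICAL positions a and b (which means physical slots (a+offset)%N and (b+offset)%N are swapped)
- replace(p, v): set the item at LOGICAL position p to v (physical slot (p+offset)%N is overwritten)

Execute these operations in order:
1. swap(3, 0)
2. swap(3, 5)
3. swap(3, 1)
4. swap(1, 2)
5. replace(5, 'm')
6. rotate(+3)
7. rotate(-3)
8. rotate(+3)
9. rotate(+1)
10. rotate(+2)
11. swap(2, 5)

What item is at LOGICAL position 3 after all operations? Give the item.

After op 1 (swap(3, 0)): offset=0, physical=[D,B,C,A,E,F,G,H], logical=[D,B,C,A,E,F,G,H]
After op 2 (swap(3, 5)): offset=0, physical=[D,B,C,F,E,A,G,H], logical=[D,B,C,F,E,A,G,H]
After op 3 (swap(3, 1)): offset=0, physical=[D,F,C,B,E,A,G,H], logical=[D,F,C,B,E,A,G,H]
After op 4 (swap(1, 2)): offset=0, physical=[D,C,F,B,E,A,G,H], logical=[D,C,F,B,E,A,G,H]
After op 5 (replace(5, 'm')): offset=0, physical=[D,C,F,B,E,m,G,H], logical=[D,C,F,B,E,m,G,H]
After op 6 (rotate(+3)): offset=3, physical=[D,C,F,B,E,m,G,H], logical=[B,E,m,G,H,D,C,F]
After op 7 (rotate(-3)): offset=0, physical=[D,C,F,B,E,m,G,H], logical=[D,C,F,B,E,m,G,H]
After op 8 (rotate(+3)): offset=3, physical=[D,C,F,B,E,m,G,H], logical=[B,E,m,G,H,D,C,F]
After op 9 (rotate(+1)): offset=4, physical=[D,C,F,B,E,m,G,H], logical=[E,m,G,H,D,C,F,B]
After op 10 (rotate(+2)): offset=6, physical=[D,C,F,B,E,m,G,H], logical=[G,H,D,C,F,B,E,m]
After op 11 (swap(2, 5)): offset=6, physical=[B,C,F,D,E,m,G,H], logical=[G,H,B,C,F,D,E,m]

Answer: C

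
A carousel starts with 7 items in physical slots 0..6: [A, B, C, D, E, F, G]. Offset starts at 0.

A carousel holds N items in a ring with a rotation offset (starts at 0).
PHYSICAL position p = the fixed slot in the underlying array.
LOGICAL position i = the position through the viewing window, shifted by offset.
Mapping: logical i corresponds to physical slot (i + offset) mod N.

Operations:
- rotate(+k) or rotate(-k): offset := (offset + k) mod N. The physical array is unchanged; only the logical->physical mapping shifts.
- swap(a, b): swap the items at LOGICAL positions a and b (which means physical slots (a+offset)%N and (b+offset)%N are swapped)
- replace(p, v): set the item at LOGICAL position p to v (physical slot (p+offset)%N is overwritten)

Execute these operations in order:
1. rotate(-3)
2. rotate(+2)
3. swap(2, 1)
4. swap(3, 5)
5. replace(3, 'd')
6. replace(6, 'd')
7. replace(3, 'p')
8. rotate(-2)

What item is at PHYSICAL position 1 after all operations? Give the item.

Answer: A

Derivation:
After op 1 (rotate(-3)): offset=4, physical=[A,B,C,D,E,F,G], logical=[E,F,G,A,B,C,D]
After op 2 (rotate(+2)): offset=6, physical=[A,B,C,D,E,F,G], logical=[G,A,B,C,D,E,F]
After op 3 (swap(2, 1)): offset=6, physical=[B,A,C,D,E,F,G], logical=[G,B,A,C,D,E,F]
After op 4 (swap(3, 5)): offset=6, physical=[B,A,E,D,C,F,G], logical=[G,B,A,E,D,C,F]
After op 5 (replace(3, 'd')): offset=6, physical=[B,A,d,D,C,F,G], logical=[G,B,A,d,D,C,F]
After op 6 (replace(6, 'd')): offset=6, physical=[B,A,d,D,C,d,G], logical=[G,B,A,d,D,C,d]
After op 7 (replace(3, 'p')): offset=6, physical=[B,A,p,D,C,d,G], logical=[G,B,A,p,D,C,d]
After op 8 (rotate(-2)): offset=4, physical=[B,A,p,D,C,d,G], logical=[C,d,G,B,A,p,D]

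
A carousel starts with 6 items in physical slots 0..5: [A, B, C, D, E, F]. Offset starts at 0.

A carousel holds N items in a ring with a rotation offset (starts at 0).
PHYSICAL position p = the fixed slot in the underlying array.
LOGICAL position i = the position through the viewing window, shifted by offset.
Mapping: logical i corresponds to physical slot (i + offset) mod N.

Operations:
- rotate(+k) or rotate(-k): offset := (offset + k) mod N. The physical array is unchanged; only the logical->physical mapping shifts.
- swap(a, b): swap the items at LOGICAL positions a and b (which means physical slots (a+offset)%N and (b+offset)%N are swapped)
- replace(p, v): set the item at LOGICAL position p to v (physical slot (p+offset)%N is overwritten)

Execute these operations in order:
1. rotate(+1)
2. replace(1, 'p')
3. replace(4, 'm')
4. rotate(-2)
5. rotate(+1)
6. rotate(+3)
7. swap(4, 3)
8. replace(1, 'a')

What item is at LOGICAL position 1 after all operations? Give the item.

After op 1 (rotate(+1)): offset=1, physical=[A,B,C,D,E,F], logical=[B,C,D,E,F,A]
After op 2 (replace(1, 'p')): offset=1, physical=[A,B,p,D,E,F], logical=[B,p,D,E,F,A]
After op 3 (replace(4, 'm')): offset=1, physical=[A,B,p,D,E,m], logical=[B,p,D,E,m,A]
After op 4 (rotate(-2)): offset=5, physical=[A,B,p,D,E,m], logical=[m,A,B,p,D,E]
After op 5 (rotate(+1)): offset=0, physical=[A,B,p,D,E,m], logical=[A,B,p,D,E,m]
After op 6 (rotate(+3)): offset=3, physical=[A,B,p,D,E,m], logical=[D,E,m,A,B,p]
After op 7 (swap(4, 3)): offset=3, physical=[B,A,p,D,E,m], logical=[D,E,m,B,A,p]
After op 8 (replace(1, 'a')): offset=3, physical=[B,A,p,D,a,m], logical=[D,a,m,B,A,p]

Answer: a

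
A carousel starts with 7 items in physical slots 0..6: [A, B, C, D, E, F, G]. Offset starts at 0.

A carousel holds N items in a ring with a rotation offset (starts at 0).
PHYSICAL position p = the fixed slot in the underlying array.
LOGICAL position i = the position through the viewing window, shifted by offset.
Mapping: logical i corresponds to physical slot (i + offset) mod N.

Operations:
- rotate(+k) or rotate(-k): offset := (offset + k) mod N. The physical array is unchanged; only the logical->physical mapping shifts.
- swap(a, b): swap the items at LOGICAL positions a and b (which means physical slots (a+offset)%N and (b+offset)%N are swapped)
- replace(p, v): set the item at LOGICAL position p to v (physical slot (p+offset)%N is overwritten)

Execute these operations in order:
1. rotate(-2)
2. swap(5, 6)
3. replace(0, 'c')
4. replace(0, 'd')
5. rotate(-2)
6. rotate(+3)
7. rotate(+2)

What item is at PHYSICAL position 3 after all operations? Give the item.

After op 1 (rotate(-2)): offset=5, physical=[A,B,C,D,E,F,G], logical=[F,G,A,B,C,D,E]
After op 2 (swap(5, 6)): offset=5, physical=[A,B,C,E,D,F,G], logical=[F,G,A,B,C,E,D]
After op 3 (replace(0, 'c')): offset=5, physical=[A,B,C,E,D,c,G], logical=[c,G,A,B,C,E,D]
After op 4 (replace(0, 'd')): offset=5, physical=[A,B,C,E,D,d,G], logical=[d,G,A,B,C,E,D]
After op 5 (rotate(-2)): offset=3, physical=[A,B,C,E,D,d,G], logical=[E,D,d,G,A,B,C]
After op 6 (rotate(+3)): offset=6, physical=[A,B,C,E,D,d,G], logical=[G,A,B,C,E,D,d]
After op 7 (rotate(+2)): offset=1, physical=[A,B,C,E,D,d,G], logical=[B,C,E,D,d,G,A]

Answer: E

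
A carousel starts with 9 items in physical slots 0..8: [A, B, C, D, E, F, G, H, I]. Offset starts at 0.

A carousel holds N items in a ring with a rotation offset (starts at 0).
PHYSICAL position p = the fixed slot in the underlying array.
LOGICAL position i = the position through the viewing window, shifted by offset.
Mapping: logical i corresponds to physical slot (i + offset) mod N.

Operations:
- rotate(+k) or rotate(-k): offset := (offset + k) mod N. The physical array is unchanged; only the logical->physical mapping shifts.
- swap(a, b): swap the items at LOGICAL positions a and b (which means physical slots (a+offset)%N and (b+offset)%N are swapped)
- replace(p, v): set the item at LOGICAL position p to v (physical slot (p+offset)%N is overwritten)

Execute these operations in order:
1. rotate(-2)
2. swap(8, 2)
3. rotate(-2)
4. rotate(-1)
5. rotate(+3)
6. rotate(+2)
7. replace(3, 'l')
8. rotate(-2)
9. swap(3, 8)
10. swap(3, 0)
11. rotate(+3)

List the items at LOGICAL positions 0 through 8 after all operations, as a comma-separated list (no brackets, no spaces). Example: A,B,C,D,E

After op 1 (rotate(-2)): offset=7, physical=[A,B,C,D,E,F,G,H,I], logical=[H,I,A,B,C,D,E,F,G]
After op 2 (swap(8, 2)): offset=7, physical=[G,B,C,D,E,F,A,H,I], logical=[H,I,G,B,C,D,E,F,A]
After op 3 (rotate(-2)): offset=5, physical=[G,B,C,D,E,F,A,H,I], logical=[F,A,H,I,G,B,C,D,E]
After op 4 (rotate(-1)): offset=4, physical=[G,B,C,D,E,F,A,H,I], logical=[E,F,A,H,I,G,B,C,D]
After op 5 (rotate(+3)): offset=7, physical=[G,B,C,D,E,F,A,H,I], logical=[H,I,G,B,C,D,E,F,A]
After op 6 (rotate(+2)): offset=0, physical=[G,B,C,D,E,F,A,H,I], logical=[G,B,C,D,E,F,A,H,I]
After op 7 (replace(3, 'l')): offset=0, physical=[G,B,C,l,E,F,A,H,I], logical=[G,B,C,l,E,F,A,H,I]
After op 8 (rotate(-2)): offset=7, physical=[G,B,C,l,E,F,A,H,I], logical=[H,I,G,B,C,l,E,F,A]
After op 9 (swap(3, 8)): offset=7, physical=[G,A,C,l,E,F,B,H,I], logical=[H,I,G,A,C,l,E,F,B]
After op 10 (swap(3, 0)): offset=7, physical=[G,H,C,l,E,F,B,A,I], logical=[A,I,G,H,C,l,E,F,B]
After op 11 (rotate(+3)): offset=1, physical=[G,H,C,l,E,F,B,A,I], logical=[H,C,l,E,F,B,A,I,G]

Answer: H,C,l,E,F,B,A,I,G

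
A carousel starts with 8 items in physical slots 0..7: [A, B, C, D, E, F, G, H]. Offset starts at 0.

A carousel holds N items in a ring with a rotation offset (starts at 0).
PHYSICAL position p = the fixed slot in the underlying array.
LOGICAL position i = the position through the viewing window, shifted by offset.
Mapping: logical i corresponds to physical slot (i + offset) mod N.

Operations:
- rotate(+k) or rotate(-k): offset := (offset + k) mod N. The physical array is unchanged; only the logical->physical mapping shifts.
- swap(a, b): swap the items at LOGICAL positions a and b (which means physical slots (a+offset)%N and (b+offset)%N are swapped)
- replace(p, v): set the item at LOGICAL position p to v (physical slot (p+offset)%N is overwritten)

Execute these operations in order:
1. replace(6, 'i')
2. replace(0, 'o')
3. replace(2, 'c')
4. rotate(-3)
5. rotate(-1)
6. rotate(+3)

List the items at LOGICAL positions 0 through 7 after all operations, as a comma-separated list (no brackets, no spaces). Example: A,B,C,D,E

Answer: H,o,B,c,D,E,F,i

Derivation:
After op 1 (replace(6, 'i')): offset=0, physical=[A,B,C,D,E,F,i,H], logical=[A,B,C,D,E,F,i,H]
After op 2 (replace(0, 'o')): offset=0, physical=[o,B,C,D,E,F,i,H], logical=[o,B,C,D,E,F,i,H]
After op 3 (replace(2, 'c')): offset=0, physical=[o,B,c,D,E,F,i,H], logical=[o,B,c,D,E,F,i,H]
After op 4 (rotate(-3)): offset=5, physical=[o,B,c,D,E,F,i,H], logical=[F,i,H,o,B,c,D,E]
After op 5 (rotate(-1)): offset=4, physical=[o,B,c,D,E,F,i,H], logical=[E,F,i,H,o,B,c,D]
After op 6 (rotate(+3)): offset=7, physical=[o,B,c,D,E,F,i,H], logical=[H,o,B,c,D,E,F,i]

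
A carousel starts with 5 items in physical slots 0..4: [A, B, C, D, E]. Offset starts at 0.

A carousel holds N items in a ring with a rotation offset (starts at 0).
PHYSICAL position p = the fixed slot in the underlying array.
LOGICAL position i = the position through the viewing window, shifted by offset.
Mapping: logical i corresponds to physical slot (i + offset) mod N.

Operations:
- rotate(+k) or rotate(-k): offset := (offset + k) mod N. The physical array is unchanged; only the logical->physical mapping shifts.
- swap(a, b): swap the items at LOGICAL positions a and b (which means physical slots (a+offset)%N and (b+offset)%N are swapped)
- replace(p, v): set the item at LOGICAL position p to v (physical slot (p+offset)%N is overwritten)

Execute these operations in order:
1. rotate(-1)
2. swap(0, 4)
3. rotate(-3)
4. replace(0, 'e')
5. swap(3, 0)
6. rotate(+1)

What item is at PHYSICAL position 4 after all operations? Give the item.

Answer: e

Derivation:
After op 1 (rotate(-1)): offset=4, physical=[A,B,C,D,E], logical=[E,A,B,C,D]
After op 2 (swap(0, 4)): offset=4, physical=[A,B,C,E,D], logical=[D,A,B,C,E]
After op 3 (rotate(-3)): offset=1, physical=[A,B,C,E,D], logical=[B,C,E,D,A]
After op 4 (replace(0, 'e')): offset=1, physical=[A,e,C,E,D], logical=[e,C,E,D,A]
After op 5 (swap(3, 0)): offset=1, physical=[A,D,C,E,e], logical=[D,C,E,e,A]
After op 6 (rotate(+1)): offset=2, physical=[A,D,C,E,e], logical=[C,E,e,A,D]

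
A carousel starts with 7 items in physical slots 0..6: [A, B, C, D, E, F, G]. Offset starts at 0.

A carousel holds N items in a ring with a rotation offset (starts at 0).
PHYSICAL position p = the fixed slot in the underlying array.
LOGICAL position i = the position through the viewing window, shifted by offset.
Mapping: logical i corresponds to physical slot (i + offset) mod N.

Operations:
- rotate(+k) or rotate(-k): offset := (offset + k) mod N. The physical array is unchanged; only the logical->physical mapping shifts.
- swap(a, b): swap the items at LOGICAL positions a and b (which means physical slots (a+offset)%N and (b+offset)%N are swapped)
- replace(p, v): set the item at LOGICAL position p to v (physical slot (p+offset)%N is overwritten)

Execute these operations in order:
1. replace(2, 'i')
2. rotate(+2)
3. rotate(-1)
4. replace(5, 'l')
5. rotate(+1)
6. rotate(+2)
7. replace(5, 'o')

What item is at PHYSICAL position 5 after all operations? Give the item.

After op 1 (replace(2, 'i')): offset=0, physical=[A,B,i,D,E,F,G], logical=[A,B,i,D,E,F,G]
After op 2 (rotate(+2)): offset=2, physical=[A,B,i,D,E,F,G], logical=[i,D,E,F,G,A,B]
After op 3 (rotate(-1)): offset=1, physical=[A,B,i,D,E,F,G], logical=[B,i,D,E,F,G,A]
After op 4 (replace(5, 'l')): offset=1, physical=[A,B,i,D,E,F,l], logical=[B,i,D,E,F,l,A]
After op 5 (rotate(+1)): offset=2, physical=[A,B,i,D,E,F,l], logical=[i,D,E,F,l,A,B]
After op 6 (rotate(+2)): offset=4, physical=[A,B,i,D,E,F,l], logical=[E,F,l,A,B,i,D]
After op 7 (replace(5, 'o')): offset=4, physical=[A,B,o,D,E,F,l], logical=[E,F,l,A,B,o,D]

Answer: F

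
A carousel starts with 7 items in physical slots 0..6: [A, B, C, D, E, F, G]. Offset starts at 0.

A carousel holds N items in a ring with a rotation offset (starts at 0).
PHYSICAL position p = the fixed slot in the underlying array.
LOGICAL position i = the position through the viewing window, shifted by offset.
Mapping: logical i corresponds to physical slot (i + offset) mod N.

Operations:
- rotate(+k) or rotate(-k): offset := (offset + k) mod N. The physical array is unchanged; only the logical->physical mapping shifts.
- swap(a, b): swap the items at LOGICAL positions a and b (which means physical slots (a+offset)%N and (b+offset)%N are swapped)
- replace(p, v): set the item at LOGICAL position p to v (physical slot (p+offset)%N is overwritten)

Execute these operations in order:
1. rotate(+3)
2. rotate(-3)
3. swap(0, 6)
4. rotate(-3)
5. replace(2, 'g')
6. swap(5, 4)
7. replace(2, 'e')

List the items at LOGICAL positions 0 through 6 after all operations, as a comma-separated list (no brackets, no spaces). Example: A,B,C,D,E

Answer: E,F,e,G,C,B,D

Derivation:
After op 1 (rotate(+3)): offset=3, physical=[A,B,C,D,E,F,G], logical=[D,E,F,G,A,B,C]
After op 2 (rotate(-3)): offset=0, physical=[A,B,C,D,E,F,G], logical=[A,B,C,D,E,F,G]
After op 3 (swap(0, 6)): offset=0, physical=[G,B,C,D,E,F,A], logical=[G,B,C,D,E,F,A]
After op 4 (rotate(-3)): offset=4, physical=[G,B,C,D,E,F,A], logical=[E,F,A,G,B,C,D]
After op 5 (replace(2, 'g')): offset=4, physical=[G,B,C,D,E,F,g], logical=[E,F,g,G,B,C,D]
After op 6 (swap(5, 4)): offset=4, physical=[G,C,B,D,E,F,g], logical=[E,F,g,G,C,B,D]
After op 7 (replace(2, 'e')): offset=4, physical=[G,C,B,D,E,F,e], logical=[E,F,e,G,C,B,D]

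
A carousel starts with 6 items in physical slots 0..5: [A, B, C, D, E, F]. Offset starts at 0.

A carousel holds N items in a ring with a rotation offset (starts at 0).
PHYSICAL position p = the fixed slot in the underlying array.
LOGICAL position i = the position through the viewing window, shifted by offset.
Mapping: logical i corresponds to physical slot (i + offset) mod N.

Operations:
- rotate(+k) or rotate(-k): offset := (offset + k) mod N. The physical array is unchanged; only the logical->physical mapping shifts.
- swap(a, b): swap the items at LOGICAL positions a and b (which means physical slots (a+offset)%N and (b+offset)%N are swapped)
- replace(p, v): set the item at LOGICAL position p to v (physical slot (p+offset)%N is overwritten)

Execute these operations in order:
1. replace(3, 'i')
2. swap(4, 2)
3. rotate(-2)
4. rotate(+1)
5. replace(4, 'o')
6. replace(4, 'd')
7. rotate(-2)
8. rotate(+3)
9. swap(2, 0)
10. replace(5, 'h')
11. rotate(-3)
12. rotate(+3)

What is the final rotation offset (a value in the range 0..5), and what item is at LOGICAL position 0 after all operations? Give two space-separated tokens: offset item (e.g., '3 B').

Answer: 0 E

Derivation:
After op 1 (replace(3, 'i')): offset=0, physical=[A,B,C,i,E,F], logical=[A,B,C,i,E,F]
After op 2 (swap(4, 2)): offset=0, physical=[A,B,E,i,C,F], logical=[A,B,E,i,C,F]
After op 3 (rotate(-2)): offset=4, physical=[A,B,E,i,C,F], logical=[C,F,A,B,E,i]
After op 4 (rotate(+1)): offset=5, physical=[A,B,E,i,C,F], logical=[F,A,B,E,i,C]
After op 5 (replace(4, 'o')): offset=5, physical=[A,B,E,o,C,F], logical=[F,A,B,E,o,C]
After op 6 (replace(4, 'd')): offset=5, physical=[A,B,E,d,C,F], logical=[F,A,B,E,d,C]
After op 7 (rotate(-2)): offset=3, physical=[A,B,E,d,C,F], logical=[d,C,F,A,B,E]
After op 8 (rotate(+3)): offset=0, physical=[A,B,E,d,C,F], logical=[A,B,E,d,C,F]
After op 9 (swap(2, 0)): offset=0, physical=[E,B,A,d,C,F], logical=[E,B,A,d,C,F]
After op 10 (replace(5, 'h')): offset=0, physical=[E,B,A,d,C,h], logical=[E,B,A,d,C,h]
After op 11 (rotate(-3)): offset=3, physical=[E,B,A,d,C,h], logical=[d,C,h,E,B,A]
After op 12 (rotate(+3)): offset=0, physical=[E,B,A,d,C,h], logical=[E,B,A,d,C,h]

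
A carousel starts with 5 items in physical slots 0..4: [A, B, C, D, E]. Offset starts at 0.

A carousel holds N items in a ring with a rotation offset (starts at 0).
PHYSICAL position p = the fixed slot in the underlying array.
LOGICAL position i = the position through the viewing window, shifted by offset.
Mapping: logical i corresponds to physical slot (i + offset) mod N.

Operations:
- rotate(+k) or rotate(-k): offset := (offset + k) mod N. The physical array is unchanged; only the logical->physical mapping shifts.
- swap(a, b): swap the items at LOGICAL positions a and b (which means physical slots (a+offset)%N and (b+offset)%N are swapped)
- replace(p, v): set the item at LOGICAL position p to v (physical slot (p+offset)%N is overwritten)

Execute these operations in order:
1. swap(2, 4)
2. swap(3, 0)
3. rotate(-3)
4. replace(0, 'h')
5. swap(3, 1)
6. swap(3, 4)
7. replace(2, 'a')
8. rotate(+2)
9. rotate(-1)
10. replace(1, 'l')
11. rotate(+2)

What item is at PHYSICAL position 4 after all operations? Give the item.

After op 1 (swap(2, 4)): offset=0, physical=[A,B,E,D,C], logical=[A,B,E,D,C]
After op 2 (swap(3, 0)): offset=0, physical=[D,B,E,A,C], logical=[D,B,E,A,C]
After op 3 (rotate(-3)): offset=2, physical=[D,B,E,A,C], logical=[E,A,C,D,B]
After op 4 (replace(0, 'h')): offset=2, physical=[D,B,h,A,C], logical=[h,A,C,D,B]
After op 5 (swap(3, 1)): offset=2, physical=[A,B,h,D,C], logical=[h,D,C,A,B]
After op 6 (swap(3, 4)): offset=2, physical=[B,A,h,D,C], logical=[h,D,C,B,A]
After op 7 (replace(2, 'a')): offset=2, physical=[B,A,h,D,a], logical=[h,D,a,B,A]
After op 8 (rotate(+2)): offset=4, physical=[B,A,h,D,a], logical=[a,B,A,h,D]
After op 9 (rotate(-1)): offset=3, physical=[B,A,h,D,a], logical=[D,a,B,A,h]
After op 10 (replace(1, 'l')): offset=3, physical=[B,A,h,D,l], logical=[D,l,B,A,h]
After op 11 (rotate(+2)): offset=0, physical=[B,A,h,D,l], logical=[B,A,h,D,l]

Answer: l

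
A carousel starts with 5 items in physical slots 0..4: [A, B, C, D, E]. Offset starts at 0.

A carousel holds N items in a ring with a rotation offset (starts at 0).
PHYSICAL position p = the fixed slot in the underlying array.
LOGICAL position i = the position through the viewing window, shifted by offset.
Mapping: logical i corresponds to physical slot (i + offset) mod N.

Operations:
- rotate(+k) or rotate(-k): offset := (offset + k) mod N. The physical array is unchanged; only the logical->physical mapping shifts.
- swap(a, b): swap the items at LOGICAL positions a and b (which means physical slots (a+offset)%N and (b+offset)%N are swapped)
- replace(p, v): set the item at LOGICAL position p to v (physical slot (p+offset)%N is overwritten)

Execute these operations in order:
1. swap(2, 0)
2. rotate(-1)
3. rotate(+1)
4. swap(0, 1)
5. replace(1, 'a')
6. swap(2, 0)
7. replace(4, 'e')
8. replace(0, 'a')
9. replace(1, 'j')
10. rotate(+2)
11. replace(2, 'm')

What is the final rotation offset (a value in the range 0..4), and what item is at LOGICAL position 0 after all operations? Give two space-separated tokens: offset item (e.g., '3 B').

Answer: 2 B

Derivation:
After op 1 (swap(2, 0)): offset=0, physical=[C,B,A,D,E], logical=[C,B,A,D,E]
After op 2 (rotate(-1)): offset=4, physical=[C,B,A,D,E], logical=[E,C,B,A,D]
After op 3 (rotate(+1)): offset=0, physical=[C,B,A,D,E], logical=[C,B,A,D,E]
After op 4 (swap(0, 1)): offset=0, physical=[B,C,A,D,E], logical=[B,C,A,D,E]
After op 5 (replace(1, 'a')): offset=0, physical=[B,a,A,D,E], logical=[B,a,A,D,E]
After op 6 (swap(2, 0)): offset=0, physical=[A,a,B,D,E], logical=[A,a,B,D,E]
After op 7 (replace(4, 'e')): offset=0, physical=[A,a,B,D,e], logical=[A,a,B,D,e]
After op 8 (replace(0, 'a')): offset=0, physical=[a,a,B,D,e], logical=[a,a,B,D,e]
After op 9 (replace(1, 'j')): offset=0, physical=[a,j,B,D,e], logical=[a,j,B,D,e]
After op 10 (rotate(+2)): offset=2, physical=[a,j,B,D,e], logical=[B,D,e,a,j]
After op 11 (replace(2, 'm')): offset=2, physical=[a,j,B,D,m], logical=[B,D,m,a,j]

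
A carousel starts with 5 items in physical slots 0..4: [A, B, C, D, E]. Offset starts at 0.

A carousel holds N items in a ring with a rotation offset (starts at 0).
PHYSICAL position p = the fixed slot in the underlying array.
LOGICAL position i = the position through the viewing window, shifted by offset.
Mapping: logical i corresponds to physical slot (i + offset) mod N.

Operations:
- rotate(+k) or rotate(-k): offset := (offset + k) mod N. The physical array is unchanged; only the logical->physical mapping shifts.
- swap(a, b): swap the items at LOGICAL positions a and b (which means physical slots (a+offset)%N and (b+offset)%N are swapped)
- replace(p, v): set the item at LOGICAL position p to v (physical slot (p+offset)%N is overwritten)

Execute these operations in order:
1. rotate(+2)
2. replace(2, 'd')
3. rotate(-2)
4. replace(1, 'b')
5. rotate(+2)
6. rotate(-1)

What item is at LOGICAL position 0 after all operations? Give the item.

After op 1 (rotate(+2)): offset=2, physical=[A,B,C,D,E], logical=[C,D,E,A,B]
After op 2 (replace(2, 'd')): offset=2, physical=[A,B,C,D,d], logical=[C,D,d,A,B]
After op 3 (rotate(-2)): offset=0, physical=[A,B,C,D,d], logical=[A,B,C,D,d]
After op 4 (replace(1, 'b')): offset=0, physical=[A,b,C,D,d], logical=[A,b,C,D,d]
After op 5 (rotate(+2)): offset=2, physical=[A,b,C,D,d], logical=[C,D,d,A,b]
After op 6 (rotate(-1)): offset=1, physical=[A,b,C,D,d], logical=[b,C,D,d,A]

Answer: b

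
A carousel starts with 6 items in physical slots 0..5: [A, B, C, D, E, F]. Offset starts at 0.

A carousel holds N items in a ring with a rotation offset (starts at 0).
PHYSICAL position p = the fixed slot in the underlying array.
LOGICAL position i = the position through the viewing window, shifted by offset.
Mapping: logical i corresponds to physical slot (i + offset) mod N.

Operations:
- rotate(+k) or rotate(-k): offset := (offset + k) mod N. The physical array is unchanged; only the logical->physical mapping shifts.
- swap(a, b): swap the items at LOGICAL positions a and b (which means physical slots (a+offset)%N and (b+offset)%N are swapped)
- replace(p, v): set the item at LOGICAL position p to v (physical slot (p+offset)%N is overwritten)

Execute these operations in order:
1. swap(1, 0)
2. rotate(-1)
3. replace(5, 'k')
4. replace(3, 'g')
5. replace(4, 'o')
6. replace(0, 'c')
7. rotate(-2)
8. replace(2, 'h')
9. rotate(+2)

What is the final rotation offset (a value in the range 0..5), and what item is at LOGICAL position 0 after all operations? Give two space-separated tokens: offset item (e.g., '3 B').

After op 1 (swap(1, 0)): offset=0, physical=[B,A,C,D,E,F], logical=[B,A,C,D,E,F]
After op 2 (rotate(-1)): offset=5, physical=[B,A,C,D,E,F], logical=[F,B,A,C,D,E]
After op 3 (replace(5, 'k')): offset=5, physical=[B,A,C,D,k,F], logical=[F,B,A,C,D,k]
After op 4 (replace(3, 'g')): offset=5, physical=[B,A,g,D,k,F], logical=[F,B,A,g,D,k]
After op 5 (replace(4, 'o')): offset=5, physical=[B,A,g,o,k,F], logical=[F,B,A,g,o,k]
After op 6 (replace(0, 'c')): offset=5, physical=[B,A,g,o,k,c], logical=[c,B,A,g,o,k]
After op 7 (rotate(-2)): offset=3, physical=[B,A,g,o,k,c], logical=[o,k,c,B,A,g]
After op 8 (replace(2, 'h')): offset=3, physical=[B,A,g,o,k,h], logical=[o,k,h,B,A,g]
After op 9 (rotate(+2)): offset=5, physical=[B,A,g,o,k,h], logical=[h,B,A,g,o,k]

Answer: 5 h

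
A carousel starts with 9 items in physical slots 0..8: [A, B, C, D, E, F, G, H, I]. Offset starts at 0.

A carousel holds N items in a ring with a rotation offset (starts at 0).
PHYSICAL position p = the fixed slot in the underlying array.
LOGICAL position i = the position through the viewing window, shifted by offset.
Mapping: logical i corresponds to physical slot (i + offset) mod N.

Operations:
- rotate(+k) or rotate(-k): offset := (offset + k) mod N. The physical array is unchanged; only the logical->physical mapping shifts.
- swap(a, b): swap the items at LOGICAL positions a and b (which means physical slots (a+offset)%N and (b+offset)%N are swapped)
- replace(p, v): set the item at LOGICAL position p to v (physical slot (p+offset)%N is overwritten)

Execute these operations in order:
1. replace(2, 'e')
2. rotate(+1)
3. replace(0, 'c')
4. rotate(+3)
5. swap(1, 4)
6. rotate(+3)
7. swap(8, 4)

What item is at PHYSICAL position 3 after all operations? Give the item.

Answer: D

Derivation:
After op 1 (replace(2, 'e')): offset=0, physical=[A,B,e,D,E,F,G,H,I], logical=[A,B,e,D,E,F,G,H,I]
After op 2 (rotate(+1)): offset=1, physical=[A,B,e,D,E,F,G,H,I], logical=[B,e,D,E,F,G,H,I,A]
After op 3 (replace(0, 'c')): offset=1, physical=[A,c,e,D,E,F,G,H,I], logical=[c,e,D,E,F,G,H,I,A]
After op 4 (rotate(+3)): offset=4, physical=[A,c,e,D,E,F,G,H,I], logical=[E,F,G,H,I,A,c,e,D]
After op 5 (swap(1, 4)): offset=4, physical=[A,c,e,D,E,I,G,H,F], logical=[E,I,G,H,F,A,c,e,D]
After op 6 (rotate(+3)): offset=7, physical=[A,c,e,D,E,I,G,H,F], logical=[H,F,A,c,e,D,E,I,G]
After op 7 (swap(8, 4)): offset=7, physical=[A,c,G,D,E,I,e,H,F], logical=[H,F,A,c,G,D,E,I,e]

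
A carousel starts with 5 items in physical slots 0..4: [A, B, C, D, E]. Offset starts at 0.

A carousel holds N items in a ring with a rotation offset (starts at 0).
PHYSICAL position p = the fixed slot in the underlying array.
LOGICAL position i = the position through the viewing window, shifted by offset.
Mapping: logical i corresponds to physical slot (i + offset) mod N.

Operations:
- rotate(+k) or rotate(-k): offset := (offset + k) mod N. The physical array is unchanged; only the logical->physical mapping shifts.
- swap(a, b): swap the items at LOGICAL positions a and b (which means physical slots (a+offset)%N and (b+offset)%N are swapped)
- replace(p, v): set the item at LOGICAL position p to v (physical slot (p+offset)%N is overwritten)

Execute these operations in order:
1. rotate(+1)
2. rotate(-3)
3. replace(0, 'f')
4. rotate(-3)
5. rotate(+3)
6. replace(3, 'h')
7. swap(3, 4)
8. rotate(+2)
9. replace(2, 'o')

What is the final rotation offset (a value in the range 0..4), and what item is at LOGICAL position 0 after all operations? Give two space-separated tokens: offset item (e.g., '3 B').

Answer: 0 A

Derivation:
After op 1 (rotate(+1)): offset=1, physical=[A,B,C,D,E], logical=[B,C,D,E,A]
After op 2 (rotate(-3)): offset=3, physical=[A,B,C,D,E], logical=[D,E,A,B,C]
After op 3 (replace(0, 'f')): offset=3, physical=[A,B,C,f,E], logical=[f,E,A,B,C]
After op 4 (rotate(-3)): offset=0, physical=[A,B,C,f,E], logical=[A,B,C,f,E]
After op 5 (rotate(+3)): offset=3, physical=[A,B,C,f,E], logical=[f,E,A,B,C]
After op 6 (replace(3, 'h')): offset=3, physical=[A,h,C,f,E], logical=[f,E,A,h,C]
After op 7 (swap(3, 4)): offset=3, physical=[A,C,h,f,E], logical=[f,E,A,C,h]
After op 8 (rotate(+2)): offset=0, physical=[A,C,h,f,E], logical=[A,C,h,f,E]
After op 9 (replace(2, 'o')): offset=0, physical=[A,C,o,f,E], logical=[A,C,o,f,E]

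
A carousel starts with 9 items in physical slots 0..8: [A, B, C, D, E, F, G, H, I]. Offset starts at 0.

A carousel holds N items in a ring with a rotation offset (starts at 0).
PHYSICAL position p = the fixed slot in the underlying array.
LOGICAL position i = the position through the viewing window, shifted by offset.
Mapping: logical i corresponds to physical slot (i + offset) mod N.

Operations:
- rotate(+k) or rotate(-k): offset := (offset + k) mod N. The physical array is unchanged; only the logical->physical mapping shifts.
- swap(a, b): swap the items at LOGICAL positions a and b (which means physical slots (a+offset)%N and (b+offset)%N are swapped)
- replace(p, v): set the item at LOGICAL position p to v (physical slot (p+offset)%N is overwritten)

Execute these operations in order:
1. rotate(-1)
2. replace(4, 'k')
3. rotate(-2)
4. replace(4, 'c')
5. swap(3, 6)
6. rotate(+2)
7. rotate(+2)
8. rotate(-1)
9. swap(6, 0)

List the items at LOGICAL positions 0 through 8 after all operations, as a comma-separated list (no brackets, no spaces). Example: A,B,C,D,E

Answer: G,c,C,A,E,F,k,H,I

Derivation:
After op 1 (rotate(-1)): offset=8, physical=[A,B,C,D,E,F,G,H,I], logical=[I,A,B,C,D,E,F,G,H]
After op 2 (replace(4, 'k')): offset=8, physical=[A,B,C,k,E,F,G,H,I], logical=[I,A,B,C,k,E,F,G,H]
After op 3 (rotate(-2)): offset=6, physical=[A,B,C,k,E,F,G,H,I], logical=[G,H,I,A,B,C,k,E,F]
After op 4 (replace(4, 'c')): offset=6, physical=[A,c,C,k,E,F,G,H,I], logical=[G,H,I,A,c,C,k,E,F]
After op 5 (swap(3, 6)): offset=6, physical=[k,c,C,A,E,F,G,H,I], logical=[G,H,I,k,c,C,A,E,F]
After op 6 (rotate(+2)): offset=8, physical=[k,c,C,A,E,F,G,H,I], logical=[I,k,c,C,A,E,F,G,H]
After op 7 (rotate(+2)): offset=1, physical=[k,c,C,A,E,F,G,H,I], logical=[c,C,A,E,F,G,H,I,k]
After op 8 (rotate(-1)): offset=0, physical=[k,c,C,A,E,F,G,H,I], logical=[k,c,C,A,E,F,G,H,I]
After op 9 (swap(6, 0)): offset=0, physical=[G,c,C,A,E,F,k,H,I], logical=[G,c,C,A,E,F,k,H,I]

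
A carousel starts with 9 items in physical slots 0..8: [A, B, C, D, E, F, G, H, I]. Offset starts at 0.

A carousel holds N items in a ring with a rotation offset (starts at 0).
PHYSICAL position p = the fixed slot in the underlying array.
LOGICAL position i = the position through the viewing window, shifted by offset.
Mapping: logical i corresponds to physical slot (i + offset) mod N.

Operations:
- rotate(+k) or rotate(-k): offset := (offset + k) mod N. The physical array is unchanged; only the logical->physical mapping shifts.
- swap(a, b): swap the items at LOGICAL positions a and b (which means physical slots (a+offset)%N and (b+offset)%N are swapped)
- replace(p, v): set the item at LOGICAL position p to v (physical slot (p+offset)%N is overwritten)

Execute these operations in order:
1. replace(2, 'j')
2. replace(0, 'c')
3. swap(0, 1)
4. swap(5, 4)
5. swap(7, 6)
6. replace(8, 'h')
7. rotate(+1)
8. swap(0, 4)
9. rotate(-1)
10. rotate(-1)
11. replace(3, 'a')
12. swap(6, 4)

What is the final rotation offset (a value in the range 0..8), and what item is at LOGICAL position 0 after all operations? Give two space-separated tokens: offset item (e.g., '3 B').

After op 1 (replace(2, 'j')): offset=0, physical=[A,B,j,D,E,F,G,H,I], logical=[A,B,j,D,E,F,G,H,I]
After op 2 (replace(0, 'c')): offset=0, physical=[c,B,j,D,E,F,G,H,I], logical=[c,B,j,D,E,F,G,H,I]
After op 3 (swap(0, 1)): offset=0, physical=[B,c,j,D,E,F,G,H,I], logical=[B,c,j,D,E,F,G,H,I]
After op 4 (swap(5, 4)): offset=0, physical=[B,c,j,D,F,E,G,H,I], logical=[B,c,j,D,F,E,G,H,I]
After op 5 (swap(7, 6)): offset=0, physical=[B,c,j,D,F,E,H,G,I], logical=[B,c,j,D,F,E,H,G,I]
After op 6 (replace(8, 'h')): offset=0, physical=[B,c,j,D,F,E,H,G,h], logical=[B,c,j,D,F,E,H,G,h]
After op 7 (rotate(+1)): offset=1, physical=[B,c,j,D,F,E,H,G,h], logical=[c,j,D,F,E,H,G,h,B]
After op 8 (swap(0, 4)): offset=1, physical=[B,E,j,D,F,c,H,G,h], logical=[E,j,D,F,c,H,G,h,B]
After op 9 (rotate(-1)): offset=0, physical=[B,E,j,D,F,c,H,G,h], logical=[B,E,j,D,F,c,H,G,h]
After op 10 (rotate(-1)): offset=8, physical=[B,E,j,D,F,c,H,G,h], logical=[h,B,E,j,D,F,c,H,G]
After op 11 (replace(3, 'a')): offset=8, physical=[B,E,a,D,F,c,H,G,h], logical=[h,B,E,a,D,F,c,H,G]
After op 12 (swap(6, 4)): offset=8, physical=[B,E,a,c,F,D,H,G,h], logical=[h,B,E,a,c,F,D,H,G]

Answer: 8 h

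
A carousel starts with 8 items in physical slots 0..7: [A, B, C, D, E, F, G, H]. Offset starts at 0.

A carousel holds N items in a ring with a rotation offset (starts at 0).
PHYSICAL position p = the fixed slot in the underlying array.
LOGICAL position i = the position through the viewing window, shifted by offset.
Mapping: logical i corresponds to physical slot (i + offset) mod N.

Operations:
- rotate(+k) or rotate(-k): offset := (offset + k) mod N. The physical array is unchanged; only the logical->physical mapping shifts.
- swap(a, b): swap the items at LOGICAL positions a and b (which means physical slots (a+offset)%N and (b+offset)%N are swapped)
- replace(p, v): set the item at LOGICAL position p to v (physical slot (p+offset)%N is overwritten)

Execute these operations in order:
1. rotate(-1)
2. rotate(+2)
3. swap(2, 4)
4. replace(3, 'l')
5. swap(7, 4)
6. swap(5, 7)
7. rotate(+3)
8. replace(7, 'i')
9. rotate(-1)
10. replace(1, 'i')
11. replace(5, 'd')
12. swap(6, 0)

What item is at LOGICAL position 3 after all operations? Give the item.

Answer: D

Derivation:
After op 1 (rotate(-1)): offset=7, physical=[A,B,C,D,E,F,G,H], logical=[H,A,B,C,D,E,F,G]
After op 2 (rotate(+2)): offset=1, physical=[A,B,C,D,E,F,G,H], logical=[B,C,D,E,F,G,H,A]
After op 3 (swap(2, 4)): offset=1, physical=[A,B,C,F,E,D,G,H], logical=[B,C,F,E,D,G,H,A]
After op 4 (replace(3, 'l')): offset=1, physical=[A,B,C,F,l,D,G,H], logical=[B,C,F,l,D,G,H,A]
After op 5 (swap(7, 4)): offset=1, physical=[D,B,C,F,l,A,G,H], logical=[B,C,F,l,A,G,H,D]
After op 6 (swap(5, 7)): offset=1, physical=[G,B,C,F,l,A,D,H], logical=[B,C,F,l,A,D,H,G]
After op 7 (rotate(+3)): offset=4, physical=[G,B,C,F,l,A,D,H], logical=[l,A,D,H,G,B,C,F]
After op 8 (replace(7, 'i')): offset=4, physical=[G,B,C,i,l,A,D,H], logical=[l,A,D,H,G,B,C,i]
After op 9 (rotate(-1)): offset=3, physical=[G,B,C,i,l,A,D,H], logical=[i,l,A,D,H,G,B,C]
After op 10 (replace(1, 'i')): offset=3, physical=[G,B,C,i,i,A,D,H], logical=[i,i,A,D,H,G,B,C]
After op 11 (replace(5, 'd')): offset=3, physical=[d,B,C,i,i,A,D,H], logical=[i,i,A,D,H,d,B,C]
After op 12 (swap(6, 0)): offset=3, physical=[d,i,C,B,i,A,D,H], logical=[B,i,A,D,H,d,i,C]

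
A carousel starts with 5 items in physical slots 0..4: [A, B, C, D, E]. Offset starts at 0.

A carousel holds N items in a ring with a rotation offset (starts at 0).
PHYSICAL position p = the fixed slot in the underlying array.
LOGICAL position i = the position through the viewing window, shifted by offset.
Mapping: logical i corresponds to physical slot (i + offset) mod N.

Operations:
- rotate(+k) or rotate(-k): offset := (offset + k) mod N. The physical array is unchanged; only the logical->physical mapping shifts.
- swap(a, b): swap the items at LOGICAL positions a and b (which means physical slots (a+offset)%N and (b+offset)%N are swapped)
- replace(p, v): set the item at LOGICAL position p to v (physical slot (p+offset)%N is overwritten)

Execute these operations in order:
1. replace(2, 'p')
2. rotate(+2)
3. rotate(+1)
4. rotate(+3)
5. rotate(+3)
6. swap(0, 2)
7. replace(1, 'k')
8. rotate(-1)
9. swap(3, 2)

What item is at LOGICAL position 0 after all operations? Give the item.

Answer: D

Derivation:
After op 1 (replace(2, 'p')): offset=0, physical=[A,B,p,D,E], logical=[A,B,p,D,E]
After op 2 (rotate(+2)): offset=2, physical=[A,B,p,D,E], logical=[p,D,E,A,B]
After op 3 (rotate(+1)): offset=3, physical=[A,B,p,D,E], logical=[D,E,A,B,p]
After op 4 (rotate(+3)): offset=1, physical=[A,B,p,D,E], logical=[B,p,D,E,A]
After op 5 (rotate(+3)): offset=4, physical=[A,B,p,D,E], logical=[E,A,B,p,D]
After op 6 (swap(0, 2)): offset=4, physical=[A,E,p,D,B], logical=[B,A,E,p,D]
After op 7 (replace(1, 'k')): offset=4, physical=[k,E,p,D,B], logical=[B,k,E,p,D]
After op 8 (rotate(-1)): offset=3, physical=[k,E,p,D,B], logical=[D,B,k,E,p]
After op 9 (swap(3, 2)): offset=3, physical=[E,k,p,D,B], logical=[D,B,E,k,p]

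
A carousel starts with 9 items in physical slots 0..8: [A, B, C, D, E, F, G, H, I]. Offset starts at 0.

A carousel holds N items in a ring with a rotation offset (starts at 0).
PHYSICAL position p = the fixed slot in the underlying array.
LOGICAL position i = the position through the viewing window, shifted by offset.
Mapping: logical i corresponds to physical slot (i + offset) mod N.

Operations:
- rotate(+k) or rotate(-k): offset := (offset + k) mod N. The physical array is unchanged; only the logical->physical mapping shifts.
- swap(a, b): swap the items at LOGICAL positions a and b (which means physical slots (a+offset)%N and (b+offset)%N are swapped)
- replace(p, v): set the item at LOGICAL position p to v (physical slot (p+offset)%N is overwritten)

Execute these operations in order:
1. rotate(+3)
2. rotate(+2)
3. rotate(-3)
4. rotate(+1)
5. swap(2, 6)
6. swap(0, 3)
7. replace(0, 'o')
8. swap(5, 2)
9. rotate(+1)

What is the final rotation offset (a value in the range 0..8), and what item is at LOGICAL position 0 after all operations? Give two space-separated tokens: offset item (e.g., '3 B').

After op 1 (rotate(+3)): offset=3, physical=[A,B,C,D,E,F,G,H,I], logical=[D,E,F,G,H,I,A,B,C]
After op 2 (rotate(+2)): offset=5, physical=[A,B,C,D,E,F,G,H,I], logical=[F,G,H,I,A,B,C,D,E]
After op 3 (rotate(-3)): offset=2, physical=[A,B,C,D,E,F,G,H,I], logical=[C,D,E,F,G,H,I,A,B]
After op 4 (rotate(+1)): offset=3, physical=[A,B,C,D,E,F,G,H,I], logical=[D,E,F,G,H,I,A,B,C]
After op 5 (swap(2, 6)): offset=3, physical=[F,B,C,D,E,A,G,H,I], logical=[D,E,A,G,H,I,F,B,C]
After op 6 (swap(0, 3)): offset=3, physical=[F,B,C,G,E,A,D,H,I], logical=[G,E,A,D,H,I,F,B,C]
After op 7 (replace(0, 'o')): offset=3, physical=[F,B,C,o,E,A,D,H,I], logical=[o,E,A,D,H,I,F,B,C]
After op 8 (swap(5, 2)): offset=3, physical=[F,B,C,o,E,I,D,H,A], logical=[o,E,I,D,H,A,F,B,C]
After op 9 (rotate(+1)): offset=4, physical=[F,B,C,o,E,I,D,H,A], logical=[E,I,D,H,A,F,B,C,o]

Answer: 4 E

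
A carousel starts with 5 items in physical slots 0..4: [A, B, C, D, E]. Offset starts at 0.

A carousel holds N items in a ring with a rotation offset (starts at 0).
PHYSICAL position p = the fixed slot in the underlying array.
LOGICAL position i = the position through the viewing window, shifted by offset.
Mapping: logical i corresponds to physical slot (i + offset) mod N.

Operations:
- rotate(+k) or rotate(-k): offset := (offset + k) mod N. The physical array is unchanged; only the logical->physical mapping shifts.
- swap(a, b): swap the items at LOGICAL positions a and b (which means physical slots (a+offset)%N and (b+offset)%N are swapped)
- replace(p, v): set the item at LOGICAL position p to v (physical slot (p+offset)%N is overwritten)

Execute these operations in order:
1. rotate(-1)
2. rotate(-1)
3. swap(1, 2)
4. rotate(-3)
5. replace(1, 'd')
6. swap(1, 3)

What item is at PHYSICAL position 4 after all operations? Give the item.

After op 1 (rotate(-1)): offset=4, physical=[A,B,C,D,E], logical=[E,A,B,C,D]
After op 2 (rotate(-1)): offset=3, physical=[A,B,C,D,E], logical=[D,E,A,B,C]
After op 3 (swap(1, 2)): offset=3, physical=[E,B,C,D,A], logical=[D,A,E,B,C]
After op 4 (rotate(-3)): offset=0, physical=[E,B,C,D,A], logical=[E,B,C,D,A]
After op 5 (replace(1, 'd')): offset=0, physical=[E,d,C,D,A], logical=[E,d,C,D,A]
After op 6 (swap(1, 3)): offset=0, physical=[E,D,C,d,A], logical=[E,D,C,d,A]

Answer: A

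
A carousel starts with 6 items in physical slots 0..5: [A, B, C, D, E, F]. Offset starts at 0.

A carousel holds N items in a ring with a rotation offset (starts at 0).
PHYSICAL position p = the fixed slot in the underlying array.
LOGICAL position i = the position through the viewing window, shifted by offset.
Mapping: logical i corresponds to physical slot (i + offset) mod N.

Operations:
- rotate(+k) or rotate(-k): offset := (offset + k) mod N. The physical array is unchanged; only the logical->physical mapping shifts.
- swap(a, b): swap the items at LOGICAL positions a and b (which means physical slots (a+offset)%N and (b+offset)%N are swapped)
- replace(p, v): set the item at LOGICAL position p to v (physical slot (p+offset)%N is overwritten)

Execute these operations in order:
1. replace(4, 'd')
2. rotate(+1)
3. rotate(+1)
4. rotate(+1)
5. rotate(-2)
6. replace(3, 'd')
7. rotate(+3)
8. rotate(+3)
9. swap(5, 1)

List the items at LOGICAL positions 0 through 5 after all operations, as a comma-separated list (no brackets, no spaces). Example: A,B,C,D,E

After op 1 (replace(4, 'd')): offset=0, physical=[A,B,C,D,d,F], logical=[A,B,C,D,d,F]
After op 2 (rotate(+1)): offset=1, physical=[A,B,C,D,d,F], logical=[B,C,D,d,F,A]
After op 3 (rotate(+1)): offset=2, physical=[A,B,C,D,d,F], logical=[C,D,d,F,A,B]
After op 4 (rotate(+1)): offset=3, physical=[A,B,C,D,d,F], logical=[D,d,F,A,B,C]
After op 5 (rotate(-2)): offset=1, physical=[A,B,C,D,d,F], logical=[B,C,D,d,F,A]
After op 6 (replace(3, 'd')): offset=1, physical=[A,B,C,D,d,F], logical=[B,C,D,d,F,A]
After op 7 (rotate(+3)): offset=4, physical=[A,B,C,D,d,F], logical=[d,F,A,B,C,D]
After op 8 (rotate(+3)): offset=1, physical=[A,B,C,D,d,F], logical=[B,C,D,d,F,A]
After op 9 (swap(5, 1)): offset=1, physical=[C,B,A,D,d,F], logical=[B,A,D,d,F,C]

Answer: B,A,D,d,F,C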